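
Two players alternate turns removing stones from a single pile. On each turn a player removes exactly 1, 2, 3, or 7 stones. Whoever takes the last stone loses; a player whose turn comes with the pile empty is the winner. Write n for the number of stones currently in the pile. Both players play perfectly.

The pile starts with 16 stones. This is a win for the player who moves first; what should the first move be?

Label each position W (a win for the player to move) or L (a loss). A position with no legal move is W; any other position is W exactly when some move reaches an L, and L when every move reaches a W.
n=0: no move; the opponent has just taken the last stone and therefore loses → W
n=1: →0(W) only, which is W, so L
n=2: →1(L), so W
n=3: →1(L), so W
n=4: →1(L), so W
n=5: →4(W), 3(W), 2(W) — all W, so L
n=6: →5(L), so W
n=7: →5(L), so W
n=8: →5(L), so W
n=9: →8(W), 7(W), 6(W), 2(W) — all W, so L
n=10: →9(L), so W
n=11: →9(L), so W
n=12: →9(L), so W
n=13: →12(W), 11(W), 10(W), 6(W) — all W, so L
n=14: →13(L), so W
n=15: →13(L), so W
n=16: →13(L), so W
From 16, the L positions reachable in one move are: 13, 9. Any move reaching one of these is winning.

Remove 3, leaving 13.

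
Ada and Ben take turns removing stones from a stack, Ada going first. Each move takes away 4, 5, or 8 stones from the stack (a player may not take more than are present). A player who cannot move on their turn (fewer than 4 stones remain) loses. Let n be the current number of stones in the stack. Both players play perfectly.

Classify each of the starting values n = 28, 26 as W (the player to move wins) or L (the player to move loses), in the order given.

28: W, 26: L

Build the W/L table. Terminal = L. A non-terminal position is W if it has a move to some L; otherwise it is L.
n=0: no move → L
n=1: no move → L
n=2: no move → L
n=3: no move → L
n=4: can move to 0, which is L ⇒ W
n=5: can move to 1, which is L ⇒ W
n=6: can move to 2, which is L ⇒ W
n=7: can move to 3, which is L ⇒ W
n=8: can move to 3, which is L ⇒ W
n=9: can move to 1, which is L ⇒ W
n=10: can move to 2, which is L ⇒ W
n=11: can move to 3, which is L ⇒ W
n=12: moves to 8(W), 7(W), 4(W); every one is W ⇒ L
n=13: moves to 9(W), 8(W), 5(W); every one is W ⇒ L
n=14: moves to 10(W), 9(W), 6(W); every one is W ⇒ L
n=15: moves to 11(W), 10(W), 7(W); every one is W ⇒ L
n=16: can move to 12, which is L ⇒ W
n=17: can move to 13, which is L ⇒ W
n=18: can move to 14, which is L ⇒ W
n=19: can move to 15, which is L ⇒ W
n=20: can move to 15, which is L ⇒ W
n=21: can move to 13, which is L ⇒ W
n=22: can move to 14, which is L ⇒ W
n=23: can move to 15, which is L ⇒ W
n=24: moves to 20(W), 19(W), 16(W); every one is W ⇒ L
n=25: moves to 21(W), 20(W), 17(W); every one is W ⇒ L
n=26: moves to 22(W), 21(W), 18(W); every one is W ⇒ L
n=27: moves to 23(W), 22(W), 19(W); every one is W ⇒ L
n=28: can move to 24, which is L ⇒ W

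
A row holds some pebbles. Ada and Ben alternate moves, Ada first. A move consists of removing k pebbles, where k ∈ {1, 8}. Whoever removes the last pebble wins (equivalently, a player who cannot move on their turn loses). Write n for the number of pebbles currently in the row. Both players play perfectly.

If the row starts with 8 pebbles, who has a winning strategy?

Use the standard recursion: the mover loses at a terminal position; elsewhere, the mover wins exactly when some move hands the opponent an L position.
n=0: no move → L
n=1: →0(L), so W
n=2: →1(W) only, which is W, so L
n=3: →2(L), so W
n=4: →3(W) only, which is W, so L
n=5: →4(L), so W
n=6: →5(W) only, which is W, so L
n=7: →6(L), so W
n=8: →0(L), so W
The starting position 8 is W: Ada should remove 8, leaving 0, handing over an L position.

Ada wins.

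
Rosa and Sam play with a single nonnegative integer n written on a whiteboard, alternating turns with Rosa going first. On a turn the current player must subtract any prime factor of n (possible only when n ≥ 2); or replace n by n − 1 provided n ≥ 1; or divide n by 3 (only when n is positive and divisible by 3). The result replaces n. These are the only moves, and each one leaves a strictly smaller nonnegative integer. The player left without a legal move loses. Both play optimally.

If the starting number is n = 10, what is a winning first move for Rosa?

Move to 8.

Compute win/loss labels from the base case upward. A position with no move is L. Any other position is W if it can reach an L in one move, else L.
n=0: no move → L
n=1: W (go to 0, an L position)
n=2: W (go to 0, an L position)
n=3: W (go to 0, an L position)
n=4: L (options 2(W), 3(W) are all W)
n=5: W (go to 0, an L position)
n=6: W (go to 4, an L position)
n=7: W (go to 0, an L position)
n=8: L (options 6(W), 7(W) are all W)
n=9: W (go to 8, an L position)
n=10: W (go to 8, an L position)
From 10, the L positions reachable in one move are: 8.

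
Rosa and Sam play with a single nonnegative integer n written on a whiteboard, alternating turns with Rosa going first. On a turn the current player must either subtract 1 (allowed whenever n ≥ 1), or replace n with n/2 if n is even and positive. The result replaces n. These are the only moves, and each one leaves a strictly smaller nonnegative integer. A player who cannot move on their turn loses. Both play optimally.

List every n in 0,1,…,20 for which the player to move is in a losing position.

Positions with no move are L. A position that does have a move is losing for the player to move precisely when every available move leads to a winning position for the opponent. Fill in the labels:
n=0: no move → L
n=1: W (go to 0, an L position)
n=2: L (sole option 1(W) is W)
n=3: W (go to 2, an L position)
n=4: W (go to 2, an L position)
n=5: L (sole option 4(W) is W)
n=6: W (go to 5, an L position)
n=7: L (sole option 6(W) is W)
n=8: W (go to 7, an L position)
n=9: L (sole option 8(W) is W)
n=10: W (go to 5, an L position)
n=11: L (sole option 10(W) is W)
n=12: W (go to 11, an L position)
n=13: L (sole option 12(W) is W)
n=14: W (go to 7, an L position)
n=15: L (sole option 14(W) is W)
n=16: W (go to 15, an L position)
n=17: L (sole option 16(W) is W)
n=18: W (go to 9, an L position)
n=19: L (sole option 18(W) is W)
n=20: W (go to 19, an L position)
The losing starting values of n are exactly the entries labelled L in this table (10 of them).

0, 2, 5, 7, 9, 11, 13, 15, 17, 19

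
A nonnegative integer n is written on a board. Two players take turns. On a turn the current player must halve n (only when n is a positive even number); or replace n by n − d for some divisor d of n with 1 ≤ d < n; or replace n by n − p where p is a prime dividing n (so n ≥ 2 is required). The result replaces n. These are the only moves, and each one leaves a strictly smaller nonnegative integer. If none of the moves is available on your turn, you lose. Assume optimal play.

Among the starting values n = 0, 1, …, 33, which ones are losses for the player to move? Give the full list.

Label each position W (a win for the player to move) or L (a loss). A position with no legal move is L; any other position is W exactly when some move reaches an L, and L when every move reaches a W.
n=0: no move → L
n=1: no move → L
n=2: can move to 0, which is L ⇒ W
n=3: can move to 0, which is L ⇒ W
n=4: moves to 2(W), 3(W); every one is W ⇒ L
n=5: can move to 0, which is L ⇒ W
n=6: can move to 4, which is L ⇒ W
n=7: can move to 0, which is L ⇒ W
n=8: can move to 4, which is L ⇒ W
n=9: moves to 6(W), 8(W); every one is W ⇒ L
n=10: can move to 9, which is L ⇒ W
n=11: can move to 0, which is L ⇒ W
n=12: can move to 9, which is L ⇒ W
n=13: can move to 0, which is L ⇒ W
n=14: moves to 7(W), 12(W), 13(W); every one is W ⇒ L
n=15: can move to 14, which is L ⇒ W
n=16: can move to 14, which is L ⇒ W
n=17: can move to 0, which is L ⇒ W
n=18: can move to 9, which is L ⇒ W
n=19: can move to 0, which is L ⇒ W
n=20: moves to 10(W), 15(W), 16(W), 18(W), 19(W); every one is W ⇒ L
n=21: can move to 14, which is L ⇒ W
n=22: can move to 20, which is L ⇒ W
n=23: can move to 0, which is L ⇒ W
n=24: can move to 20, which is L ⇒ W
n=25: can move to 20, which is L ⇒ W
n=26: moves to 13(W), 24(W), 25(W); every one is W ⇒ L
n=27: can move to 26, which is L ⇒ W
n=28: can move to 14, which is L ⇒ W
n=29: can move to 0, which is L ⇒ W
n=30: can move to 20, which is L ⇒ W
n=31: can move to 0, which is L ⇒ W
n=32: moves to 16(W), 24(W), 28(W), 30(W), 31(W); every one is W ⇒ L
n=33: can move to 32, which is L ⇒ W
Reading off the rows marked L gives the requested list; there are 8 such values of n.

0, 1, 4, 9, 14, 20, 26, 32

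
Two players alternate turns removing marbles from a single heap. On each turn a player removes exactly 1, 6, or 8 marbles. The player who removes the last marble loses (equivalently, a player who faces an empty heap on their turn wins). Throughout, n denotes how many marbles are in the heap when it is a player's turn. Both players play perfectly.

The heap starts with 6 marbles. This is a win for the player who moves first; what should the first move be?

Build the W/L table. Terminal = W. A non-terminal position is W if it has a move to some L; otherwise it is L.
n=0: no move; the opponent has just taken the last marble and therefore loses → W
n=1: the only move is to 0(W), a W ⇒ L
n=2: can move to 1, which is L ⇒ W
n=3: the only move is to 2(W), a W ⇒ L
n=4: can move to 3, which is L ⇒ W
n=5: the only move is to 4(W), a W ⇒ L
n=6: can move to 5, which is L ⇒ W
From 6, the L positions reachable in one move are: 5.

Remove 1, leaving 5.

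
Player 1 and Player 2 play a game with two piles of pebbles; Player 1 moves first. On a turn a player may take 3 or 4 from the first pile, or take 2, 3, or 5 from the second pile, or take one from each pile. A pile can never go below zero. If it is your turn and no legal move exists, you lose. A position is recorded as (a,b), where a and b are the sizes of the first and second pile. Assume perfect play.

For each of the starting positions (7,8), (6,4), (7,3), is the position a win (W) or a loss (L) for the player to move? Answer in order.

(7,8): L, (6,4): W, (7,3): W

Build the W/L table. Terminal = L. A non-terminal position is W if it has a move to some L; otherwise it is L.
No move ever increases a pile, so every position that can arise here has a ≤ 7 and b ≤ 8; it is enough to label the cells with 0 ≤ a ≤ 7 and 0 ≤ b ≤ 8.
Every move lowers a or b (never raises either), so fill the grid row by row in increasing a, and left to right within a row: each cell's successors are then already labelled.
      b=0  b=1  b=2  b=3  b=4  b=5  b=6  b=7  b=8
a=0:    L    L    W    W    W    W    W    L    L
a=1:    L    W    W    W    L    W    W    W    W
a=2:    L    W    W    W    L    W    W    W    L
a=3:    W    W    L    L    W    W    W    W    W
a=4:    W    W    L    W    W    W    L    W    W
a=5:    W    L    L    W    W    W    W    W    W
a=6:    W    L    W    W    W    L    W    W    W
a=7:    L    L    W    W    W    W    W    L    L
Cells with no legal move (terminal, hence L): (0,0), (0,1), (1,0), (2,0).
The remaining L cells, each justified by listing all of its moves:
(0,7): →(0,5)(W), (0,4)(W), (0,2)(W) — all W, so L
(0,8): →(0,6)(W), (0,5)(W), (0,3)(W) — all W, so L
(1,4): →(1,2)(W), (1,1)(W), (0,3)(W) — all W, so L
(2,4): →(2,2)(W), (2,1)(W), (1,3)(W) — all W, so L
(2,8): →(2,6)(W), (2,5)(W), (2,3)(W), (1,7)(W) — all W, so L
(3,2): →(0,2)(W), (3,0)(W), (2,1)(W) — all W, so L
(3,3): →(0,3)(W), (3,1)(W), (3,0)(W), (2,2)(W) — all W, so L
(4,2): →(1,2)(W), (0,2)(W), (4,0)(W), (3,1)(W) — all W, so L
(4,6): →(1,6)(W), (0,6)(W), (4,4)(W), (4,3)(W), (4,1)(W), (3,5)(W) — all W, so L
(5,1): →(2,1)(W), (1,1)(W), (4,0)(W) — all W, so L
(5,2): →(2,2)(W), (1,2)(W), (5,0)(W), (4,1)(W) — all W, so L
(6,1): →(3,1)(W), (2,1)(W), (5,0)(W) — all W, so L
(6,5): →(3,5)(W), (2,5)(W), (6,3)(W), (6,2)(W), (6,0)(W), (5,4)(W) — all W, so L
(7,0): →(4,0)(W), (3,0)(W) — all W, so L
(7,1): →(4,1)(W), (3,1)(W), (6,0)(W) — all W, so L
(7,7): →(4,7)(W), (3,7)(W), (7,5)(W), (7,4)(W), (7,2)(W), (6,6)(W) — all W, so L
(7,8): →(4,8)(W), (3,8)(W), (7,6)(W), (7,5)(W), (7,3)(W), (6,7)(W) — all W, so L
Every other cell has at least one move into one of the L cells above, so it is W.
(7,8): one of the L cells justified above, so L
(6,4): the move to (2,4) reaches an L cell, so W
(7,3): the move to (3,3) reaches an L cell, so W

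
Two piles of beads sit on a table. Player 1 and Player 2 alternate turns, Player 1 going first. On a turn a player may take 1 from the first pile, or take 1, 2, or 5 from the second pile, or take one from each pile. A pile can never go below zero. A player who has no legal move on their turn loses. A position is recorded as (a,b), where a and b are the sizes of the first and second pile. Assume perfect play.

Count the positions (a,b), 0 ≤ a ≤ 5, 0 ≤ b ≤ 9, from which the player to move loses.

Use the standard recursion: the mover loses at a terminal position; elsewhere, the mover wins exactly when some move hands the opponent an L position.
Every move lowers a or b (never raises either), so fill the grid row by row in increasing a, and left to right within a row: each cell's successors are then already labelled.
      b=0  b=1  b=2  b=3  b=4  b=5  b=6  b=7  b=8  b=9
a=0:    L    W    W    L    W    W    L    W    W    L
a=1:    W    W    L    W    W    L    W    W    L    W
a=2:    L    W    W    W    L    W    W    L    W    W
a=3:    W    W    L    W    W    W    L    W    W    L
a=4:    L    W    W    W    L    W    W    W    L    W
a=5:    W    W    L    W    W    W    L    W    W    W
Cells with no legal move (terminal, hence L): (0,0).
The remaining L cells, each justified by listing all of its moves:
(0,3): only reaches (0,2)(W), (0,1)(W), all W → L
(0,6): only reaches (0,5)(W), (0,4)(W), (0,1)(W), all W → L
(0,9): only reaches (0,8)(W), (0,7)(W), (0,4)(W), all W → L
(1,2): only reaches (0,2)(W), (1,1)(W), (1,0)(W), (0,1)(W), all W → L
(1,5): only reaches (0,5)(W), (1,4)(W), (1,3)(W), (1,0)(W), (0,4)(W), all W → L
(1,8): only reaches (0,8)(W), (1,7)(W), (1,6)(W), (1,3)(W), (0,7)(W), all W → L
(2,0): only reaches (1,0)(W), which is W → L
(2,4): only reaches (1,4)(W), (2,3)(W), (2,2)(W), (1,3)(W), all W → L
(2,7): only reaches (1,7)(W), (2,6)(W), (2,5)(W), (2,2)(W), (1,6)(W), all W → L
(3,2): only reaches (2,2)(W), (3,1)(W), (3,0)(W), (2,1)(W), all W → L
(3,6): only reaches (2,6)(W), (3,5)(W), (3,4)(W), (3,1)(W), (2,5)(W), all W → L
(3,9): only reaches (2,9)(W), (3,8)(W), (3,7)(W), (3,4)(W), (2,8)(W), all W → L
(4,0): only reaches (3,0)(W), which is W → L
(4,4): only reaches (3,4)(W), (4,3)(W), (4,2)(W), (3,3)(W), all W → L
(4,8): only reaches (3,8)(W), (4,7)(W), (4,6)(W), (4,3)(W), (3,7)(W), all W → L
(5,2): only reaches (4,2)(W), (5,1)(W), (5,0)(W), (4,1)(W), all W → L
(5,6): only reaches (4,6)(W), (5,5)(W), (5,4)(W), (5,1)(W), (4,5)(W), all W → L
Every other cell has at least one move into one of the L cells above, so it is W.
L cells per row: a=0: 4, a=1: 3, a=2: 3, a=3: 3, a=4: 3, a=5: 2; total 18.

18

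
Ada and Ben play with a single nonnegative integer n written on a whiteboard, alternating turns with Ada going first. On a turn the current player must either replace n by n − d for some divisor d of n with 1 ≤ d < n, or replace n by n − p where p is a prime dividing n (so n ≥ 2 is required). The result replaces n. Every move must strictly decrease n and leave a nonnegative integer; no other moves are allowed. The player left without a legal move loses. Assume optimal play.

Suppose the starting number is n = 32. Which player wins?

Ben wins.

Classify positions by backward induction: terminal positions (no move available) are L. From any other position, the mover wins iff some move reaches an L.
n=0: no move → L
n=1: no move → L
n=2: W (go to 0, an L position)
n=3: W (go to 0, an L position)
n=4: L (options 2(W), 3(W) are all W)
n=5: W (go to 0, an L position)
n=6: W (go to 4, an L position)
n=7: W (go to 0, an L position)
n=8: W (go to 4, an L position)
n=9: L (options 6(W), 8(W) are all W)
n=10: W (go to 9, an L position)
n=11: W (go to 0, an L position)
n=12: W (go to 9, an L position)
n=13: W (go to 0, an L position)
n=14: L (options 7(W), 12(W), 13(W) are all W)
n=15: W (go to 14, an L position)
n=16: W (go to 14, an L position)
n=17: W (go to 0, an L position)
n=18: W (go to 9, an L position)
n=19: W (go to 0, an L position)
n=20: L (options 10(W), 15(W), 16(W), 18(W), 19(W) are all W)
n=21: W (go to 14, an L position)
n=22: W (go to 20, an L position)
n=23: W (go to 0, an L position)
n=24: W (go to 20, an L position)
n=25: W (go to 20, an L position)
n=26: L (options 13(W), 24(W), 25(W) are all W)
n=27: W (go to 26, an L position)
n=28: W (go to 14, an L position)
n=29: W (go to 0, an L position)
n=30: W (go to 20, an L position)
n=31: W (go to 0, an L position)
n=32: L (options 16(W), 24(W), 28(W), 30(W), 31(W) are all W)
Every move from 32 reaches a W position, so the mover loses.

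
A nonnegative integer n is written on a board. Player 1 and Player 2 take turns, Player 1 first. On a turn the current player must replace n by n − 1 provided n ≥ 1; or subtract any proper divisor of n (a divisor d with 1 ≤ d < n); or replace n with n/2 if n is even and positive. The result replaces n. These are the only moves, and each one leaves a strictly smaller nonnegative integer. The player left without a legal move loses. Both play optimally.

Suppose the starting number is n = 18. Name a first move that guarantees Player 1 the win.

Label each position W (a win for the player to move) or L (a loss). A position with no legal move is L; any other position is W exactly when some move reaches an L, and L when every move reaches a W.
n=0: no move → L
n=1: can move to 0, which is L ⇒ W
n=2: the only move is to 1(W), a W ⇒ L
n=3: can move to 2, which is L ⇒ W
n=4: can move to 2, which is L ⇒ W
n=5: the only move is to 4(W), a W ⇒ L
n=6: can move to 5, which is L ⇒ W
n=7: the only move is to 6(W), a W ⇒ L
n=8: can move to 7, which is L ⇒ W
n=9: moves to 6(W), 8(W); every one is W ⇒ L
n=10: can move to 5, which is L ⇒ W
n=11: the only move is to 10(W), a W ⇒ L
n=12: can move to 9, which is L ⇒ W
n=13: the only move is to 12(W), a W ⇒ L
n=14: can move to 7, which is L ⇒ W
n=15: moves to 10(W), 12(W), 14(W); every one is W ⇒ L
n=16: can move to 15, which is L ⇒ W
n=17: the only move is to 16(W), a W ⇒ L
n=18: can move to 9, which is L ⇒ W
From 18, the L positions reachable in one move are: 9, 15, 17. Any move reaching one of these is winning.

Move to 9.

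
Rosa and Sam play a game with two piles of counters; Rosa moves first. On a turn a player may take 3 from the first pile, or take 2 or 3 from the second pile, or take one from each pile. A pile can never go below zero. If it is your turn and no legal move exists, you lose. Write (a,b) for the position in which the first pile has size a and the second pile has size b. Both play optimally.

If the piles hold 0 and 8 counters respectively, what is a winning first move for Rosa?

Move to (0,6).

Classify positions by backward induction: terminal positions (no move available) are L. From any other position, the mover wins iff some move reaches an L.
No move ever increases a pile, so every position that can arise here has a ≤ 0 and b ≤ 8; it is enough to label the cells with 0 ≤ a ≤ 0 and 0 ≤ b ≤ 8.
Every move lowers a or b (never raises either), so fill the grid row by row in increasing a, and left to right within a row: each cell's successors are then already labelled.
      b=0  b=1  b=2  b=3  b=4  b=5  b=6  b=7  b=8
a=0:    L    L    W    W    W    L    L    W    W
Cells with no legal move (terminal, hence L): (0,0), (0,1).
The remaining L cells, each justified by listing all of its moves:
(0,5): only reaches (0,3)(W), (0,2)(W), all W → L
(0,6): only reaches (0,4)(W), (0,3)(W), all W → L
Every other cell has at least one move into one of the L cells above, so it is W.
From (0,8), the L positions reachable in one move are: (0,6), (0,5). Any move reaching one of these is winning.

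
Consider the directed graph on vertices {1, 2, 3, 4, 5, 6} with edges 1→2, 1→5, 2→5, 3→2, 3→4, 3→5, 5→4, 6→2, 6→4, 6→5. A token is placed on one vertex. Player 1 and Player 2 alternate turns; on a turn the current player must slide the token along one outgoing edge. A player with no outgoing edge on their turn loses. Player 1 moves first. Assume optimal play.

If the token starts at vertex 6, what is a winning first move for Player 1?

Work bottom-up. With no move the player to move loses. Otherwise the position is W if at least one move leads to an L position for the opponent, and L if every move leads to a W.
Every edge goes from a vertex to one that appears earlier in the order 4, 5, 2, 1, 3, 6, so processing vertices in that order labels each vertex after all of its successors.
4: no outgoing edge → L
5: can move to 4, which is L ⇒ W
2: the only move is to 5(W), a W ⇒ L
1: can move to 2, which is L ⇒ W
3: can move to 2, which is L ⇒ W
6: can move to 2, which is L ⇒ W
From 6, the L positions reachable in one move are: 2, 4. Any move reaching one of these is winning.

Move to 2.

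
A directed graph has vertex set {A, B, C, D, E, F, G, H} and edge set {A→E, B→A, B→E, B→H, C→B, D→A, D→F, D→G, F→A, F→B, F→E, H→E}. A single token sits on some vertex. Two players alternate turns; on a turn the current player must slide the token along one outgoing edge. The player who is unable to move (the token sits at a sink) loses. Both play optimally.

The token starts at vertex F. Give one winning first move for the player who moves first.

Move to E.

Classify positions by backward induction: terminal positions (no move available) are L. From any other position, the mover wins iff some move reaches an L.
Every edge goes from a vertex to one that appears earlier in the order E, G, A, H, B, F, D, C, so processing vertices in that order labels each vertex after all of its successors.
E: no outgoing edge → L
G: no outgoing edge → L
A: →E(L), so W
H: →E(L), so W
B: →E(L), so W
F: →E(L), so W
D: →G(L), so W
C: →B(W) only, which is W, so L
From F, the L positions reachable in one move are: E.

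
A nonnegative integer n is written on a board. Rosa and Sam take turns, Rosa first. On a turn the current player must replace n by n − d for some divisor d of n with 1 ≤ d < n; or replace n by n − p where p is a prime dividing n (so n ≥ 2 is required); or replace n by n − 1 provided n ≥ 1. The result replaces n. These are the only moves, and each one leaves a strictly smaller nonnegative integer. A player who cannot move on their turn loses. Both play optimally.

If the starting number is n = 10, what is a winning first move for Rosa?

Compute win/loss labels from the base case upward. A position with no move is L. Any other position is W if it can reach an L in one move, else L.
n=0: no move → L
n=1: W (go to 0, an L position)
n=2: W (go to 0, an L position)
n=3: W (go to 0, an L position)
n=4: L (options 2(W), 3(W) are all W)
n=5: W (go to 0, an L position)
n=6: W (go to 4, an L position)
n=7: W (go to 0, an L position)
n=8: W (go to 4, an L position)
n=9: L (options 6(W), 8(W) are all W)
n=10: W (go to 9, an L position)
From 10, the L positions reachable in one move are: 9.

Move to 9.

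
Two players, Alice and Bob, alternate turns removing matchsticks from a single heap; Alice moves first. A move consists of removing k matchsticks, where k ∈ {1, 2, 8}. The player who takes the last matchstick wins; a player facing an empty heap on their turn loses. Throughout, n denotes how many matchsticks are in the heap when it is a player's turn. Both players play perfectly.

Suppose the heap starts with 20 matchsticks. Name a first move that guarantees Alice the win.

Build the W/L table. Terminal = L. A non-terminal position is W if it has a move to some L; otherwise it is L.
n=0: no move → L
n=1: →0(L), so W
n=2: →0(L), so W
n=3: →2(W), 1(W) — all W, so L
n=4: →3(L), so W
n=5: →3(L), so W
n=6: →5(W), 4(W) — all W, so L
n=7: →6(L), so W
n=8: →6(L), so W
n=9: →8(W), 7(W), 1(W) — all W, so L
n=10: →9(L), so W
n=11: →9(L), so W
n=12: →11(W), 10(W), 4(W) — all W, so L
n=13: →12(L), so W
n=14: →12(L), so W
n=15: →14(W), 13(W), 7(W) — all W, so L
n=16: →15(L), so W
n=17: →15(L), so W
n=18: →17(W), 16(W), 10(W) — all W, so L
n=19: →18(L), so W
n=20: →18(L), so W
From 20, the L positions reachable in one move are: 18, 12. Any move reaching one of these is winning.

Remove 2, leaving 18.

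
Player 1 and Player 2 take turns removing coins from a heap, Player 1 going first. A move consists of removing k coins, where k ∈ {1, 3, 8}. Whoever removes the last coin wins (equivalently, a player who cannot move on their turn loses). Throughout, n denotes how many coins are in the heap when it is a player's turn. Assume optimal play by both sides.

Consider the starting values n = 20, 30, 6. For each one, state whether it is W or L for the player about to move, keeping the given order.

20: W, 30: W, 6: L

Compute win/loss labels from the base case upward. A position with no move is L. Any other position is W if it can reach an L in one move, else L.
n=0: no move → L
n=1: W (go to 0, an L position)
n=2: L (sole option 1(W) is W)
n=3: W (go to 2, an L position)
n=4: L (options 3(W), 1(W) are all W)
n=5: W (go to 4, an L position)
n=6: L (options 5(W), 3(W) are all W)
n=7: W (go to 6, an L position)
n=8: W (go to 0, an L position)
n=9: W (go to 6, an L position)
n=10: W (go to 2, an L position)
n=11: L (options 10(W), 8(W), 3(W) are all W)
n=12: W (go to 11, an L position)
n=13: L (options 12(W), 10(W), 5(W) are all W)
n=14: W (go to 13, an L position)
n=15: L (options 14(W), 12(W), 7(W) are all W)
n=16: W (go to 15, an L position)
n=17: L (options 16(W), 14(W), 9(W) are all W)
n=18: W (go to 17, an L position)
n=19: W (go to 11, an L position)
n=20: W (go to 17, an L position)
n=21: W (go to 13, an L position)
n=22: L (options 21(W), 19(W), 14(W) are all W)
n=23: W (go to 22, an L position)
n=24: L (options 23(W), 21(W), 16(W) are all W)
n=25: W (go to 24, an L position)
n=26: L (options 25(W), 23(W), 18(W) are all W)
n=27: W (go to 26, an L position)
n=28: L (options 27(W), 25(W), 20(W) are all W)
n=29: W (go to 28, an L position)
n=30: W (go to 22, an L position)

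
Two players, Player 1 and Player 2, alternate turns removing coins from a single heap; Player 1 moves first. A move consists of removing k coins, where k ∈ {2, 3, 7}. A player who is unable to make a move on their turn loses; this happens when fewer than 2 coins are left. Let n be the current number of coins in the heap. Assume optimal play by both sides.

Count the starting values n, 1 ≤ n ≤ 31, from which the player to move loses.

Classify positions by backward induction: terminal positions (no move available) are L. From any other position, the mover wins iff some move reaches an L.
n=0: no move → L
n=1: no move → L
n=2: reaches L-position 0 → W
n=3: reaches L-position 1 → W
n=4: reaches L-position 1 → W
n=5: only reaches 3(W), 2(W), all W → L
n=6: only reaches 4(W), 3(W), all W → L
n=7: reaches L-position 5 → W
n=8: reaches L-position 6 → W
n=9: reaches L-position 6 → W
n=10: only reaches 8(W), 7(W), 3(W), all W → L
n=11: only reaches 9(W), 8(W), 4(W), all W → L
n=12: reaches L-position 10 → W
n=13: reaches L-position 11 → W
n=14: reaches L-position 11 → W
n=15: only reaches 13(W), 12(W), 8(W), all W → L
n=16: only reaches 14(W), 13(W), 9(W), all W → L
n=17: reaches L-position 15 → W
n=18: reaches L-position 16 → W
n=19: reaches L-position 16 → W
n=20: only reaches 18(W), 17(W), 13(W), all W → L
n=21: only reaches 19(W), 18(W), 14(W), all W → L
n=22: reaches L-position 20 → W
n=23: reaches L-position 21 → W
n=24: reaches L-position 21 → W
n=25: only reaches 23(W), 22(W), 18(W), all W → L
n=26: only reaches 24(W), 23(W), 19(W), all W → L
n=27: reaches L-position 25 → W
n=28: reaches L-position 26 → W
n=29: reaches L-position 26 → W
n=30: only reaches 28(W), 27(W), 23(W), all W → L
n=31: only reaches 29(W), 28(W), 24(W), all W → L
L entries with 1 ≤ n ≤ 31 (n=0 is outside the asked range and is not counted): n = 1, 5, 6, 10, 11, 15, 16, 20, 21, 25, 26, 30, 31; that makes 13.

13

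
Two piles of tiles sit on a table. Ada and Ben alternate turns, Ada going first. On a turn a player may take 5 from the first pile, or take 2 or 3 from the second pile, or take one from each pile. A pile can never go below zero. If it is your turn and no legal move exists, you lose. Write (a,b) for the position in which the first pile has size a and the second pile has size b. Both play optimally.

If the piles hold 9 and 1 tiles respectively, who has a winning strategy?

Build the W/L table. Terminal = L. A non-terminal position is W if it has a move to some L; otherwise it is L.
No move ever increases a pile, so every position that can arise here has a ≤ 9 and b ≤ 1; it is enough to label the cells with 0 ≤ a ≤ 9 and 0 ≤ b ≤ 1.
Every move lowers a or b (never raises either), so fill the grid row by row in increasing a, and left to right within a row: each cell's successors are then already labelled.
      b=0  b=1
a=0:    L    L
a=1:    L    W
a=2:    L    W
a=3:    L    W
a=4:    L    W
a=5:    W    W
a=6:    W    L
a=7:    W    L
a=8:    W    L
a=9:    W    L
Cells with no legal move (terminal, hence L): (0,0), (0,1), (1,0), (2,0), (3,0), (4,0).
The remaining L cells, each justified by listing all of its moves:
(6,1): moves to (1,1)(W), (5,0)(W); every one is W ⇒ L
(7,1): moves to (2,1)(W), (6,0)(W); every one is W ⇒ L
(8,1): moves to (3,1)(W), (7,0)(W); every one is W ⇒ L
(9,1): moves to (4,1)(W), (8,0)(W); every one is W ⇒ L
Every other cell has at least one move into one of the L cells above, so it is W.
The starting position (9,1) is L: whatever Ada does, the opponent receives a W position.

Ben wins.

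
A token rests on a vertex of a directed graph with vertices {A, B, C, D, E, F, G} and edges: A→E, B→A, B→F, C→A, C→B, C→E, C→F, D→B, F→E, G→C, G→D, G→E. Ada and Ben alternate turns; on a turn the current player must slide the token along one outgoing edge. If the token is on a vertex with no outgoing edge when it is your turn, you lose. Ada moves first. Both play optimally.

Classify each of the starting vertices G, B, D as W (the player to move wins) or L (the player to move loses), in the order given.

G: W, B: L, D: W

Compute win/loss labels from the base case upward. A position with no move is L. Any other position is W if it can reach an L in one move, else L.
Every edge goes from a vertex to one that appears earlier in the order E, A, F, B, C, D, G, so processing vertices in that order labels each vertex after all of its successors.
E: no outgoing edge → L
A: →E(L), so W
F: →E(L), so W
B: →F(W), A(W) — all W, so L
C: →B(L), so W
D: →B(L), so W
G: →E(L), so W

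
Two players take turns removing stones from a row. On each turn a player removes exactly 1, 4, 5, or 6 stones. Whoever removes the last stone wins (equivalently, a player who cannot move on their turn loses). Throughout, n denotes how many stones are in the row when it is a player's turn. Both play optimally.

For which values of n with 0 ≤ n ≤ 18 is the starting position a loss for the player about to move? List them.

0, 2, 9, 11, 18

Classify positions by backward induction: terminal positions (no move available) are L. From any other position, the mover wins iff some move reaches an L.
n=0: no move → L
n=1: W (go to 0, an L position)
n=2: L (sole option 1(W) is W)
n=3: W (go to 2, an L position)
n=4: W (go to 0, an L position)
n=5: W (go to 0, an L position)
n=6: W (go to 2, an L position)
n=7: W (go to 2, an L position)
n=8: W (go to 2, an L position)
n=9: L (options 8(W), 5(W), 4(W), 3(W) are all W)
n=10: W (go to 9, an L position)
n=11: L (options 10(W), 7(W), 6(W), 5(W) are all W)
n=12: W (go to 11, an L position)
n=13: W (go to 9, an L position)
n=14: W (go to 9, an L position)
n=15: W (go to 11, an L position)
n=16: W (go to 11, an L position)
n=17: W (go to 11, an L position)
n=18: L (options 17(W), 14(W), 13(W), 12(W) are all W)
Reading off the rows marked L gives the requested list; there are 5 such values of n.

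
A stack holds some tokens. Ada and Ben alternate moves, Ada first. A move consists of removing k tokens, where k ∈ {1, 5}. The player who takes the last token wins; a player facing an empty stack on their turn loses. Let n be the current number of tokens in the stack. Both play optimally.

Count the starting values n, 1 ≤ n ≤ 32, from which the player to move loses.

Positions with no move are L. A position that does have a move is losing for the player to move precisely when every available move leads to a winning position for the opponent. Fill in the labels:
n=0: no move → L
n=1: →0(L), so W
n=2: →1(W) only, which is W, so L
n=3: →2(L), so W
n=4: →3(W) only, which is W, so L
n=5: →4(L), so W
n=6: →5(W), 1(W) — all W, so L
n=7: →6(L), so W
n=8: →7(W), 3(W) — all W, so L
n=9: →8(L), so W
n=10: →9(W), 5(W) — all W, so L
n=11: →10(L), so W
n=12: →11(W), 7(W) — all W, so L
n=13: →12(L), so W
n=14: →13(W), 9(W) — all W, so L
n=15: →14(L), so W
n=16: →15(W), 11(W) — all W, so L
n=17: →16(L), so W
n=18: →17(W), 13(W) — all W, so L
n=19: →18(L), so W
n=20: →19(W), 15(W) — all W, so L
n=21: →20(L), so W
n=22: →21(W), 17(W) — all W, so L
n=23: →22(L), so W
n=24: →23(W), 19(W) — all W, so L
n=25: →24(L), so W
n=26: →25(W), 21(W) — all W, so L
n=27: →26(L), so W
n=28: →27(W), 23(W) — all W, so L
n=29: →28(L), so W
n=30: →29(W), 25(W) — all W, so L
n=31: →30(L), so W
n=32: →31(W), 27(W) — all W, so L
L entries with 1 ≤ n ≤ 32 (n=0 is outside the asked range and is not counted): n = 2, 4, 6, 8, 10, 12, 14, 16, 18, 20, 22, 24, 26, 28, 30, 32; that makes 16.

16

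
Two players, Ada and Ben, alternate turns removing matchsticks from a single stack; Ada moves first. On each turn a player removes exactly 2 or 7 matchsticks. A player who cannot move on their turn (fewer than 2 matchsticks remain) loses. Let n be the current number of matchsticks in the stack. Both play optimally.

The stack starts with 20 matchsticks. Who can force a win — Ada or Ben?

Ada wins.

Work bottom-up. With no move the player to move loses. Otherwise the position is W if at least one move leads to an L position for the opponent, and L if every move leads to a W.
n=0: no move → L
n=1: no move → L
n=2: W (go to 0, an L position)
n=3: W (go to 1, an L position)
n=4: L (sole option 2(W) is W)
n=5: L (sole option 3(W) is W)
n=6: W (go to 4, an L position)
n=7: W (go to 5, an L position)
n=8: W (go to 1, an L position)
n=9: L (options 7(W), 2(W) are all W)
n=10: L (options 8(W), 3(W) are all W)
n=11: W (go to 9, an L position)
n=12: W (go to 10, an L position)
n=13: L (options 11(W), 6(W) are all W)
n=14: L (options 12(W), 7(W) are all W)
n=15: W (go to 13, an L position)
n=16: W (go to 14, an L position)
n=17: W (go to 10, an L position)
n=18: L (options 16(W), 11(W) are all W)
n=19: L (options 17(W), 12(W) are all W)
n=20: W (go to 18, an L position)
From 20 Ada can remove 2, leaving 18, reaching an L position.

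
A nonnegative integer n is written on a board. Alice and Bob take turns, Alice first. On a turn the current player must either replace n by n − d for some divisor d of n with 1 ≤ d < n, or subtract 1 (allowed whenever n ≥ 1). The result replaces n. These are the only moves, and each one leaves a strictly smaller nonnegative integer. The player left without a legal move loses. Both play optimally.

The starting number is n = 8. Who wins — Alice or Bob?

Label each position W (a win for the player to move) or L (a loss). A position with no legal move is L; any other position is W exactly when some move reaches an L, and L when every move reaches a W.
n=0: no move → L
n=1: reaches L-position 0 → W
n=2: only reaches 1(W), which is W → L
n=3: reaches L-position 2 → W
n=4: reaches L-position 2 → W
n=5: only reaches 4(W), which is W → L
n=6: reaches L-position 5 → W
n=7: only reaches 6(W), which is W → L
n=8: reaches L-position 7 → W
From 8 Alice can move to 7, reaching an L position.

Alice wins.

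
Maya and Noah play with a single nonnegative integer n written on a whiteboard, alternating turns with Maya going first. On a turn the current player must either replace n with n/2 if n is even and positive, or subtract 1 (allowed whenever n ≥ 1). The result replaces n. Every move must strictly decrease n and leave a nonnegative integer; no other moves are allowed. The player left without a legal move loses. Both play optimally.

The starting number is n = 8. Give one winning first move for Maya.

Move to 7.

Label each position W (a win for the player to move) or L (a loss). A position with no legal move is L; any other position is W exactly when some move reaches an L, and L when every move reaches a W.
n=0: no move → L
n=1: →0(L), so W
n=2: →1(W) only, which is W, so L
n=3: →2(L), so W
n=4: →2(L), so W
n=5: →4(W) only, which is W, so L
n=6: →5(L), so W
n=7: →6(W) only, which is W, so L
n=8: →7(L), so W
From 8, the L positions reachable in one move are: 7.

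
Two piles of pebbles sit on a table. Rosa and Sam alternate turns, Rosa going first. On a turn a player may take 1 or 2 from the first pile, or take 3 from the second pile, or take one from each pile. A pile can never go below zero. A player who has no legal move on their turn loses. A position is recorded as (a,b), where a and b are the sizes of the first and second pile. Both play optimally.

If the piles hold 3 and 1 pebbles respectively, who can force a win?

Work bottom-up. With no move the player to move loses. Otherwise the position is W if at least one move leads to an L position for the opponent, and L if every move leads to a W.
No move ever increases a pile, so every position that can arise here has a ≤ 3 and b ≤ 1; it is enough to label the cells with 0 ≤ a ≤ 3 and 0 ≤ b ≤ 1.
Every move lowers a or b (never raises either), so fill the grid row by row in increasing a, and left to right within a row: each cell's successors are then already labelled.
      b=0  b=1
a=0:    L    L
a=1:    W    W
a=2:    W    W
a=3:    L    L
Cells with no legal move (terminal, hence L): (0,0), (0,1).
The remaining L cells, each justified by listing all of its moves:
(3,0): only reaches (2,0)(W), (1,0)(W), all W → L
(3,1): only reaches (2,1)(W), (1,1)(W), (2,0)(W), all W → L
Every other cell has at least one move into one of the L cells above, so it is W.
The starting position (3,1) is L: whatever Rosa does, the opponent receives a W position.

Sam wins.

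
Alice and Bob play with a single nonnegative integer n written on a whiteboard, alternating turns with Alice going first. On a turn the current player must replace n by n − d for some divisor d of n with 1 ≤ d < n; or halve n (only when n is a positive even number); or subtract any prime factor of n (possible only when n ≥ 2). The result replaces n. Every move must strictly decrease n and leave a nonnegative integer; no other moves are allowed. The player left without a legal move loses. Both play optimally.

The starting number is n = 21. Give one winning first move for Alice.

Move to 14.

Work bottom-up. With no move the player to move loses. Otherwise the position is W if at least one move leads to an L position for the opponent, and L if every move leads to a W.
n=0: no move → L
n=1: no move → L
n=2: reaches L-position 0 → W
n=3: reaches L-position 0 → W
n=4: only reaches 2(W), 3(W), all W → L
n=5: reaches L-position 0 → W
n=6: reaches L-position 4 → W
n=7: reaches L-position 0 → W
n=8: reaches L-position 4 → W
n=9: only reaches 6(W), 8(W), all W → L
n=10: reaches L-position 9 → W
n=11: reaches L-position 0 → W
n=12: reaches L-position 9 → W
n=13: reaches L-position 0 → W
n=14: only reaches 7(W), 12(W), 13(W), all W → L
n=15: reaches L-position 14 → W
n=16: reaches L-position 14 → W
n=17: reaches L-position 0 → W
n=18: reaches L-position 9 → W
n=19: reaches L-position 0 → W
n=20: only reaches 10(W), 15(W), 16(W), 18(W), 19(W), all W → L
n=21: reaches L-position 14 → W
From 21, the L positions reachable in one move are: 14, 20. Any move reaching one of these is winning.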